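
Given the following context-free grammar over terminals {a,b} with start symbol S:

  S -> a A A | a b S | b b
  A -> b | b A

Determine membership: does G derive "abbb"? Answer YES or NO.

Convert to CNF:
  S -> T0 T0 | T1 X2 | T1 X3
  A -> T0 A | b
  T0 -> b
  T1 -> a
  X2 -> A A
  X3 -> T0 S

CYK fill:
  [0..0]={T1}  "a"  orig:{}
  [1..1]={A,T0}  "b"  orig:{A}
  [2..2]={A,T0}  "b"  orig:{A}
  [3..3]={A,T0}  "b"  orig:{A}
  [0..1]=∅  "ab"
  [1..2]={A,S,X2}  "bb"  orig:{A,S}
  [2..3]={A,S,X2}  "bb"  orig:{A,S}
  [0..2]={S}  "abb"
  [1..3]={A,X2,X3}  "bbb"  orig:{A}
  [0..3]={S}  "abbb"

S ∈ T[0,3] ⇒ YES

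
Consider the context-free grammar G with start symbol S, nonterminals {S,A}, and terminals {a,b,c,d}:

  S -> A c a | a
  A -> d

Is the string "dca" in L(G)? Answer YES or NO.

CNF form of G:
  S -> A X2 | a
  A -> d
  T0 -> c
  T1 -> a
  X2 -> T0 T1

CYK table (by increasing span):
  cell(0,0) d: {A}
  cell(1,1) c: {T0}  orig:{}
  cell(2,2) a: {S,T1}  orig:{S}
  cell(0,1) dc: ∅
  cell(1,2) ca: {X2}  orig:{}
  cell(0,2) dca: {S}

S ∈ T[0,2] ⇒ YES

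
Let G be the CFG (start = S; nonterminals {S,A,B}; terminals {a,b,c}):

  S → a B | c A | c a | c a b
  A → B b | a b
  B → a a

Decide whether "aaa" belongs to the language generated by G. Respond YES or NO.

CNF form of G:
  S -> T1 B | T2 A | T2 T1 | T2 X3
  A -> B T0 | T1 T0
  B -> T1 T1
  T0 -> b
  T1 -> a
  T2 -> c
  X3 -> T1 T0

Fill CYK table bottom-up:
  T[0,0] 'a' = {T1}  orig:{}
  T[1,1] 'a' = {T1}  orig:{}
  T[2,2] 'a' = {T1}  orig:{}
  T[0,1] 'aa' = {B}
  T[1,2] 'aa' = {B}
  T[0,2] 'aaa' = {S}

S ∈ T[0,2] ⇒ YES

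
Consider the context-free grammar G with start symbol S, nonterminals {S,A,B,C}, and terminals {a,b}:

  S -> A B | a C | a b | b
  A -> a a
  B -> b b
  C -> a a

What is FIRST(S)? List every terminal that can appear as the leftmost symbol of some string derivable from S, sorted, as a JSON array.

FIRST sets, iterate to fixpoint:
[1]
  A via A→a a: +{a}
  B via B→b b: +{b}
  C via C→a a: +{a}
  S via S→A B: +{a}
  S via S→b: +{b}
  FIRST(S)={a,b}  FIRST(A)={a}  FIRST(B)={b}  FIRST(C)={a}
[2] (no change)
  FIRST(S)={a,b}  FIRST(A)={a}  FIRST(B)={b}  FIRST(C)={a}

FIRST(S) = ["a", "b"]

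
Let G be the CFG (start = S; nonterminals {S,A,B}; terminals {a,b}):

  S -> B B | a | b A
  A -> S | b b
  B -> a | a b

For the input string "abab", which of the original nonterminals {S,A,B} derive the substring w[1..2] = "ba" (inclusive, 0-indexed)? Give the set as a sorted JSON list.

CNF form of G:
  S -> B B | T0 A | a
  A -> B B | T0 A | T0 T0 | a
  B -> T1 T0 | a
  T0 -> b
  T1 -> a

CYK table (by increasing span) (cells [i..j] with 1 ≤ i ≤ j ≤ 2 only):
  T[1,1] 'b' = {T0}  orig:{}
  T[2,2] 'a' = {A,B,S,T1}  orig:{A,B,S}
  T[1,2] 'ba' = {A,S}

Original NTs in T[1,2] deriving "ba": ["A", "S"]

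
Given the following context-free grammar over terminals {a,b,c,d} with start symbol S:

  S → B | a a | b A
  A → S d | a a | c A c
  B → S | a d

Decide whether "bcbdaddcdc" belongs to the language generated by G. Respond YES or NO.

Convert to CNF:
  S -> T1 T0 | T1 T1 | T3 A
  A -> S T0 | T1 T1 | T2 X4
  B -> T1 T0 | T1 T1 | T3 A
  T0 -> d
  T1 -> a
  T2 -> c
  T3 -> b
  X4 -> A T2

CYK fill:
  [0..0]={T3}  "b"  orig:{}
  [1..1]={T2}  "c"  orig:{}
  [2..2]={T3}  "b"  orig:{}
  [3..3]={T0}  "d"  orig:{}
  [4..4]={T1}  "a"  orig:{}
  [5..5]={T0}  "d"  orig:{}
  [6..6]={T0}  "d"  orig:{}
  [7..7]={T2}  "c"  orig:{}
  [8..8]={T0}  "d"  orig:{}
  [9..9]={T2}  "c"  orig:{}
  [0..1]=∅  "bc"
  [1..2]=∅  "cb"
  [2..3]=∅  "bd"
  [3..4]=∅  "da"
  [4..5]={B,S}  "ad"
  [5..6]=∅  "dd"
  [6..7]=∅  "dc"
  [7..8]=∅  "cd"
  [8..9]=∅  "dc"
  [0..2]=∅  "bcb"
  [1..3]=∅  "cbd"
  [2..4]=∅  "bda"
  [3..5]=∅  "dad"
  [4..6]={A}  "add"
  [5..7]=∅  "ddc"
  [6..8]=∅  "dcd"
  [7..9]=∅  "cdc"
  [0..3]=∅  "bcbd"
  [1..4]=∅  "cbda"
  [2..5]=∅  "bdad"
  [3..6]=∅  "dadd"
  [4..7]={X4}  "addc"  orig:{}
  [5..8]=∅  "ddcd"
  [6..9]=∅  "dcdc"
  [0..4]=∅  "bcbda"
  [1..5]=∅  "cbdad"
  [2..6]=∅  "bdadd"
  [3..7]=∅  "daddc"
  [4..8]=∅  "addcd"
  [5..9]=∅  "ddcdc"
  [0..5]=∅  "bcbdad"
  [1..6]=∅  "cbdadd"
  [2..7]=∅  "bdaddc"
  [3..8]=∅  "daddcd"
  [4..9]=∅  "addcdc"
  [0..6]=∅  "bcbdadd"
  [1..7]=∅  "cbdaddc"
  [2..8]=∅  "bdaddcd"
  [3..9]=∅  "daddcdc"
  [0..7]=∅  "bcbdaddc"
  [1..8]=∅  "cbdaddcd"
  [2..9]=∅  "bdaddcdc"
  [0..8]=∅  "bcbdaddcd"
  [1..9]=∅  "cbdaddcdc"
  [0..9]=∅  "bcbdaddcdc"

S ∉ T[0,9] ⇒ NO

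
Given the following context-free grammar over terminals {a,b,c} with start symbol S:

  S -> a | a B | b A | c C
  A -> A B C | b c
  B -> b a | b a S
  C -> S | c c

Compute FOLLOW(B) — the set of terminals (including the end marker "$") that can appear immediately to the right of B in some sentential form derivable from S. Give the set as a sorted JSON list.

FIRST iteration:
pass 1:
  A via A→b c: +{b}
  B via B→b a: +{b}
  C via C→c c: +{c}
  S via S→a: +{a}
  S via S→b A: +{b}
  S via S→c C: +{c}
  FIRST[S]={a,b,c}  FIRST[A]={b}  FIRST[B]={b}  FIRST[C]={c}
pass 2:
  C via C→S: +{a,b}
  FIRST[S]={a,b,c}  FIRST[A]={b}  FIRST[B]={b}  FIRST[C]={a,b,c}
pass 3: — fixpoint
  FIRST[S]={a,b,c}  FIRST[A]={b}  FIRST[B]={b}  FIRST[C]={a,b,c}

Compute FOLLOW by fixpoint:
seed FOLLOW(S) with $
round 1:
  A→A B C: FOLLOW(A) ⊇ FIRST(B) = {b}; new: +{b}
  A→A B C: FOLLOW(B) ⊇ FIRST(C) = {a,b,c}; new: +{a,b,c}
  A→A B C: FOLLOW(C) ⊇ FOLLOW(A) ⊇ {b}; new: +{b}
  B→b a S: FOLLOW(S) ⊇ FOLLOW(B) ⊇ {a,b,c}; new: +{a,b,c}
  S→a B: FOLLOW(B) ⊇ FOLLOW(S) ⊇ {$,a,b,c}; new: +{$}
  S→b A: FOLLOW(A) ⊇ FOLLOW(S) ⊇ {$,a,b,c}; new: +{$,a,c}
  S→c C: FOLLOW(C) ⊇ FOLLOW(S) ⊇ {$,a,b,c}; new: +{$,a,c}
  FOLLOW[S]={$,a,b,c}  FOLLOW[A]={$,a,b,c}  FOLLOW[B]={$,a,b,c}  FOLLOW[C]={$,a,b,c}
round 2: (stable)
  FOLLOW[S]={$,a,b,c}  FOLLOW[A]={$,a,b,c}  FOLLOW[B]={$,a,b,c}  FOLLOW[C]={$,a,b,c}

FOLLOW(B) = ["$", "a", "b", "c"]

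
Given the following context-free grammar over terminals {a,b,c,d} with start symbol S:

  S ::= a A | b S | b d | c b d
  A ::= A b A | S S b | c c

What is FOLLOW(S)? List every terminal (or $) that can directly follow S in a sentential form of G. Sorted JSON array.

FIRST iteration:
pass 1:
  A via A→c c: +{c}
  S via S→a A: +{a}
  S via S→b S: +{b}
  S via S→c b d: +{c}
  S: {a,b,c}  A: {c}
pass 2:
  A via A→S S b: +{a,b}
  S: {a,b,c}  A: {a,b,c}
pass 3: (stable)
  S: {a,b,c}  A: {a,b,c}

FOLLOW sets:
initialize: $ ∈ FOLLOW(S)
[1]
  A→A b A: FOLLOW(A) ⊇ FIRST(b) = {b}; new: +{b}
  A→S S b: FOLLOW(S) ⊇ FIRST(S) = {a,b,c}; new: +{a,b,c}
  S→a A: FOLLOW(A) ⊇ FOLLOW(S) ⊇ {$,a,b,c}; new: +{$,a,c}
  FOLLOW[S]={$,a,b,c}  FOLLOW[A]={$,a,b,c}
[2] done
  FOLLOW[S]={$,a,b,c}  FOLLOW[A]={$,a,b,c}

FOLLOW(S) = ["$", "a", "b", "c"]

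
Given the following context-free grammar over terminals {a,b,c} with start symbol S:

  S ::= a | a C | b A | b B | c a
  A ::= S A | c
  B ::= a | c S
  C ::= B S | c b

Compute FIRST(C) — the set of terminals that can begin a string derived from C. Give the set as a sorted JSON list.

Compute FIRST by fixpoint:
pass 1:
  A via A→c: +{c}
  B via B→a: +{a}
  B via B→c S: +{c}
  C via C→B S: +{a,c}
  S via S→a: +{a}
  S via S→b A: +{b}
  S via S→c a: +{c}
  FIRST(S)={a,b,c}  FIRST(A)={c}  FIRST(B)={a,c}  FIRST(C)={a,c}
pass 2:
  A via A→S A: +{a,b}
  FIRST(S)={a,b,c}  FIRST(A)={a,b,c}  FIRST(B)={a,c}  FIRST(C)={a,c}
pass 3: — fixpoint
  FIRST(S)={a,b,c}  FIRST(A)={a,b,c}  FIRST(B)={a,c}  FIRST(C)={a,c}

FIRST(C) = ["a", "c"]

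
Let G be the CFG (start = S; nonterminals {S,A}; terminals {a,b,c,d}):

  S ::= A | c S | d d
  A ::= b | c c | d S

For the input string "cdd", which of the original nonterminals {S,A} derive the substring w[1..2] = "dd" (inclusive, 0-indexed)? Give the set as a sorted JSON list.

Convert to CNF:
  S -> T0 S | T0 T0 | T1 S | T1 T1 | b
  A -> T0 T0 | T1 S | b
  T0 -> c
  T1 -> d

Fill CYK table bottom-up, restricted to cells inside w[1..2]:
  [1..1]={T1}  "d"  orig:{}
  [2..2]={T1}  "d"  orig:{}
  [1..2]={S}  "dd"

Original NTs in T[1,2] deriving "dd": ["S"]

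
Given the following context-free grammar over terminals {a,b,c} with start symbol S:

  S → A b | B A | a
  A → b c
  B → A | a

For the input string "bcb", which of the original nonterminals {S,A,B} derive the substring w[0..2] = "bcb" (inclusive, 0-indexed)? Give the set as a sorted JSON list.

Convert to CNF:
  S -> A T0 | B A | a
  A -> T0 T1
  B -> T0 T1 | a
  T0 -> b
  T1 -> c

CYK fill — only the sub-triangle for w[0..2]:
  [0..0]={T0}  "b"  orig:{}
  [1..1]={T1}  "c"  orig:{}
  [2..2]={T0}  "b"  orig:{}
  [0..1]={A,B}  "bc"
  [1..2]=∅  "cb"
  [0..2]={S}  "bcb"

Original NTs in T[0,2] deriving "bcb": ["S"]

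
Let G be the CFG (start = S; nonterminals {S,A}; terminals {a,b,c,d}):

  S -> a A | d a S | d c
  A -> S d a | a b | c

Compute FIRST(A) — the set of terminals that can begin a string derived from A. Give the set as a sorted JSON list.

FIRST sets, iterate to fixpoint:
[1]
  A via A→a b: +{a}
  A via A→c: +{c}
  S via S→a A: +{a}
  S via S→d a S: +{d}
  FIRST(S)={a,d}  FIRST(A)={a,c}
[2]
  A via A→S d a: +{d}
  FIRST(S)={a,d}  FIRST(A)={a,c,d}
[3] (no change)
  FIRST(S)={a,d}  FIRST(A)={a,c,d}

FIRST(A) = ["a", "c", "d"]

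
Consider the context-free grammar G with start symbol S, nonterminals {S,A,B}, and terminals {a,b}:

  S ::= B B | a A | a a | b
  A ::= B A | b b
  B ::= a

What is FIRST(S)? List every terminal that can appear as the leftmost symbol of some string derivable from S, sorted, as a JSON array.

Compute FIRST by fixpoint:
round 1:
  A via A→b b: +{b}
  B via B→a: +{a}
  S via S→B B: +{a}
  S via S→b: +{b}
  S: {a,b}  A: {b}  B: {a}
round 2:
  A via A→B A: +{a}
  S: {a,b}  A: {a,b}  B: {a}
round 3: done
  S: {a,b}  A: {a,b}  B: {a}

FIRST(S) = ["a", "b"]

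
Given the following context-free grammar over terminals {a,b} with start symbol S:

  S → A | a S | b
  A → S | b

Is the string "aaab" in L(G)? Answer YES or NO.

Convert to CNF:
  S -> T0 S | b
  A -> T0 S | b
  T0 -> a

CYK table (by increasing span):
  T[0,0] 'a' = {T0}  orig:{}
  T[1,1] 'a' = {T0}  orig:{}
  T[2,2] 'a' = {T0}  orig:{}
  T[3,3] 'b' = {A,S}
  T[0,1] 'aa' = ∅
  T[1,2] 'aa' = ∅
  T[2,3] 'ab' = {A,S}
  T[0,2] 'aaa' = ∅
  T[1,3] 'aab' = {A,S}
  T[0,3] 'aaab' = {A,S}

S ∈ T[0,3] ⇒ YES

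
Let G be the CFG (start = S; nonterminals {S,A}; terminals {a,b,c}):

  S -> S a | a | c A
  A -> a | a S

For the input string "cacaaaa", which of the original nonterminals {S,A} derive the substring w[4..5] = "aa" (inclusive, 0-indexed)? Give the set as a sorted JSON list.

CNF form of G:
  S -> S T0 | T1 A | a
  A -> T0 S | a
  T0 -> a
  T1 -> c

CYK fill (cells [i..j] with 4 ≤ i ≤ j ≤ 5 only):
  [4..4]={A,S,T0}  "a"  orig:{A,S}
  [5..5]={A,S,T0}  "a"  orig:{A,S}
  [4..5]={A,S}  "aa"

Original NTs in T[4,5] deriving "aa": ["A", "S"]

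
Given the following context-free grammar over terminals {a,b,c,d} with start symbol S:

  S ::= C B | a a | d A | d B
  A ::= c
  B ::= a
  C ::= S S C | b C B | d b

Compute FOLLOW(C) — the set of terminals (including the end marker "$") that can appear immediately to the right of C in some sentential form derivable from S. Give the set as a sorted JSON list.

FIRST sets, iterate to fixpoint:
[1]
  A via A→c: +{c}
  B via B→a: +{a}
  C via C→b C B: +{b}
  C via C→d b: +{d}
  S via S→C B: +{b,d}
  S via S→a a: +{a}
  S: {a,b,d}  A: {c}  B: {a}  C: {b,d}
[2]
  C via C→S S C: +{a}
  S: {a,b,d}  A: {c}  B: {a}  C: {a,b,d}
[3] done
  S: {a,b,d}  A: {c}  B: {a}  C: {a,b,d}

FOLLOW iteration:
FOLLOW(S) := {$}
[1]
  C→S S C: FOLLOW(S) ⊇ FIRST(S) = {a,b,d}; new: +{a,b,d}
  C→b C B: FOLLOW(C) ⊇ FIRST(B) = {a}; new: +{a}
  C→b C B: FOLLOW(B) ⊇ FOLLOW(C) ⊇ {a}; new: +{a}
  S→C B: FOLLOW(B) ⊇ FOLLOW(S) ⊇ {$,a,b,d}; new: +{$,b,d}
  S→d A: FOLLOW(A) ⊇ FOLLOW(S) ⊇ {$,a,b,d}; new: +{$,a,b,d}
  FOLLOW(S)={$,a,b,d}  FOLLOW(A)={$,a,b,d}  FOLLOW(B)={$,a,b,d}  FOLLOW(C)={a}
[2] — fixpoint
  FOLLOW(S)={$,a,b,d}  FOLLOW(A)={$,a,b,d}  FOLLOW(B)={$,a,b,d}  FOLLOW(C)={a}

FOLLOW(C) = ["a"]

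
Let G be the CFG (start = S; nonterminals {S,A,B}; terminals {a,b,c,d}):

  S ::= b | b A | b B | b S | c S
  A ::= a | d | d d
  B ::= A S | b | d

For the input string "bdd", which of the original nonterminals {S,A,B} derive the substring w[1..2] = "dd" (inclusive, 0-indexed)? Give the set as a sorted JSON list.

Convert to CNF:
  S -> T1 A | T1 B | T1 S | T2 S | b
  A -> T0 T0 | a | d
  B -> A S | b | d
  T0 -> d
  T1 -> b
  T2 -> c

CYK table (by increasing span) (cells [i..j] with 1 ≤ i ≤ j ≤ 2 only):
  T[1,1] 'd' = {A,B,T0}  orig:{A,B}
  T[2,2] 'd' = {A,B,T0}  orig:{A,B}
  T[1,2] 'dd' = {A}

Original NTs in T[1,2] deriving "dd": ["A"]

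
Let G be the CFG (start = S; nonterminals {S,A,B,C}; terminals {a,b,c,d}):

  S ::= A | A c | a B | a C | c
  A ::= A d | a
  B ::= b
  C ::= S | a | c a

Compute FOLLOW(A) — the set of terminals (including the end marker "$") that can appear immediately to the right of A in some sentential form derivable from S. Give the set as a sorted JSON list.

Compute FIRST by fixpoint:
[1]
  A via A→a: +{a}
  B via B→b: +{b}
  C via C→a: +{a}
  C via C→c a: +{c}
  S via S→A: +{a}
  S via S→c: +{c}
  FIRST(S)={a,c}  FIRST(A)={a}  FIRST(B)={b}  FIRST(C)={a,c}
[2] (stable)
  FIRST(S)={a,c}  FIRST(A)={a}  FIRST(B)={b}  FIRST(C)={a,c}

Compute FOLLOW by fixpoint:
FOLLOW(S) := {$}
iter 1:
  A→A d: FOLLOW(A) ⊇ FIRST(d) = {d}; new: +{d}
  S→A: FOLLOW(A) ⊇ FOLLOW(S) ⊇ {$}; new: +{$}
  S→A c: FOLLOW(A) ⊇ FIRST(c) = {c}; new: +{c}
  S→a B: FOLLOW(B) ⊇ FOLLOW(S) ⊇ {$}; new: +{$}
  S→a C: FOLLOW(C) ⊇ FOLLOW(S) ⊇ {$}; new: +{$}
  S: {$}  A: {$,c,d}  B: {$}  C: {$}
iter 2: done
  S: {$}  A: {$,c,d}  B: {$}  C: {$}

FOLLOW(A) = ["$", "c", "d"]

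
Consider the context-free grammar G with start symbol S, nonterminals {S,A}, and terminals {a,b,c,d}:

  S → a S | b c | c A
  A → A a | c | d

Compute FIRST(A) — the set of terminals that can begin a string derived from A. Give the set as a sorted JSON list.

FIRST iteration:
pass 1:
  A via A→c: +{c}
  A via A→d: +{d}
  S via S→a S: +{a}
  S via S→b c: +{b}
  S via S→c A: +{c}
  FIRST[S]={a,b,c}  FIRST[A]={c,d}
pass 2: — fixpoint
  FIRST[S]={a,b,c}  FIRST[A]={c,d}

FIRST(A) = ["c", "d"]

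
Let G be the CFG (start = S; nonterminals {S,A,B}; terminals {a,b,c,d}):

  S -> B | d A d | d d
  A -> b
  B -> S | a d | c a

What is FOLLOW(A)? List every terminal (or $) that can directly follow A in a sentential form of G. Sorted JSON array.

FIRST iteration:
iter 1:
  A via A→b: +{b}
  B via B→a d: +{a}
  B via B→c a: +{c}
  S via S→B: +{a,c}
  S via S→d A d: +{d}
  FIRST[S]={a,c,d}  FIRST[A]={b}  FIRST[B]={a,c}
iter 2:
  B via B→S: +{d}
  FIRST[S]={a,c,d}  FIRST[A]={b}  FIRST[B]={a,c,d}
iter 3: — fixpoint
  FIRST[S]={a,c,d}  FIRST[A]={b}  FIRST[B]={a,c,d}

FOLLOW sets:
initialize: $ ∈ FOLLOW(S)
iter 1:
  S→B: FOLLOW(B) ⊇ FOLLOW(S) ⊇ {$}; new: +{$}
  S→d A d: FOLLOW(A) ⊇ FIRST(d) = {d}; new: +{d}
  FOLLOW[S]={$}  FOLLOW[A]={d}  FOLLOW[B]={$}
iter 2: done
  FOLLOW[S]={$}  FOLLOW[A]={d}  FOLLOW[B]={$}

FOLLOW(A) = ["d"]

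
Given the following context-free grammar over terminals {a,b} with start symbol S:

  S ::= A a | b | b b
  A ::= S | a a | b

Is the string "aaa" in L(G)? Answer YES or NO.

Convert to CNF:
  S -> A T0 | T1 T1 | b
  A -> A T0 | T0 T0 | T1 T1 | b
  T0 -> a
  T1 -> b

Fill CYK table bottom-up:
  T[0,0] 'a' = {T0}  orig:{}
  T[1,1] 'a' = {T0}  orig:{}
  T[2,2] 'a' = {T0}  orig:{}
  T[0,1] 'aa' = {A}
  T[1,2] 'aa' = {A}
  T[0,2] 'aaa' = {A,S}

S ∈ T[0,2] ⇒ YES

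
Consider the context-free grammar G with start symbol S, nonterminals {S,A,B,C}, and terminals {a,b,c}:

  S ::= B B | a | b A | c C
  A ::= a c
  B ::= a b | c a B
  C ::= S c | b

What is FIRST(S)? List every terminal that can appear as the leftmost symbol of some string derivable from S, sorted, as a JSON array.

FIRST sets, iterate to fixpoint:
[1]
  A via A→a c: +{a}
  B via B→a b: +{a}
  B via B→c a B: +{c}
  C via C→b: +{b}
  S via S→B B: +{a,c}
  S via S→b A: +{b}
  FIRST(S)={a,b,c}  FIRST(A)={a}  FIRST(B)={a,c}  FIRST(C)={b}
[2]
  C via C→S c: +{a,c}
  FIRST(S)={a,b,c}  FIRST(A)={a}  FIRST(B)={a,c}  FIRST(C)={a,b,c}
[3] (no change)
  FIRST(S)={a,b,c}  FIRST(A)={a}  FIRST(B)={a,c}  FIRST(C)={a,b,c}

FIRST(S) = ["a", "b", "c"]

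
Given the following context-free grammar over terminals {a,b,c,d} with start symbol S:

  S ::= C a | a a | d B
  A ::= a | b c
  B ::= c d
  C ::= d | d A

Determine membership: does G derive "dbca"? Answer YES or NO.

CNF form of G:
  S -> C T3 | T2 B | T3 T3
  A -> T0 T1 | a
  B -> T1 T2
  C -> T2 A | d
  T0 -> b
  T1 -> c
  T2 -> d
  T3 -> a

CYK fill:
  T[0,0] 'd' = {C,T2}  orig:{C}
  T[1,1] 'b' = {T0}  orig:{}
  T[2,2] 'c' = {T1}  orig:{}
  T[3,3] 'a' = {A,T3}  orig:{A}
  T[0,1] 'db' = ∅
  T[1,2] 'bc' = {A}
  T[2,3] 'ca' = ∅
  T[0,2] 'dbc' = {C}
  T[1,3] 'bca' = ∅
  T[0,3] 'dbca' = {S}

S ∈ T[0,3] ⇒ YES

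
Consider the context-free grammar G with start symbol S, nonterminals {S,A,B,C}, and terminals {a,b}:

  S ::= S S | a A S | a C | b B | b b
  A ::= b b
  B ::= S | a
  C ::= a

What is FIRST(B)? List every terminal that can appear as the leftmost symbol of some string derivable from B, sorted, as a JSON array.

Compute FIRST by fixpoint:
round 1:
  A via A→b b: +{b}
  B via B→a: +{a}
  C via C→a: +{a}
  S via S→a A S: +{a}
  S via S→b B: +{b}
  FIRST(S)={a,b}  FIRST(A)={b}  FIRST(B)={a}  FIRST(C)={a}
round 2:
  B via B→S: +{b}
  FIRST(S)={a,b}  FIRST(A)={b}  FIRST(B)={a,b}  FIRST(C)={a}
round 3: — fixpoint
  FIRST(S)={a,b}  FIRST(A)={b}  FIRST(B)={a,b}  FIRST(C)={a}

FIRST(B) = ["a", "b"]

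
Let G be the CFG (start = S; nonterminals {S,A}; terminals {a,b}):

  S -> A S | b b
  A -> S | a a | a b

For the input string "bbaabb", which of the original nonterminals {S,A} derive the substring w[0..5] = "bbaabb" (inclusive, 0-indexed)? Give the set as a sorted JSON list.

CNF form of G:
  S -> A S | T1 T1
  A -> A S | T0 T0 | T0 T1 | T1 T1
  T0 -> a
  T1 -> b

CYK table (by increasing span) — only the sub-triangle for w[0..5]:
  T[0,0] 'b' = {T1}  orig:{}
  T[1,1] 'b' = {T1}  orig:{}
  T[2,2] 'a' = {T0}  orig:{}
  T[3,3] 'a' = {T0}  orig:{}
  T[4,4] 'b' = {T1}  orig:{}
  T[5,5] 'b' = {T1}  orig:{}
  T[0,1] 'bb' = {A,S}
  T[1,2] 'ba' = ∅
  T[2,3] 'aa' = {A}
  T[3,4] 'ab' = {A}
  T[4,5] 'bb' = {A,S}
  T[0,2] 'bba' = ∅
  T[1,3] 'baa' = ∅
  T[2,4] 'aab' = ∅
  T[3,5] 'abb' = ∅
  T[0,3] 'bbaa' = ∅
  T[1,4] 'baab' = ∅
  T[2,5] 'aabb' = {A,S}
  T[0,4] 'bbaab' = ∅
  T[1,5] 'baabb' = ∅
  T[0,5] 'bbaabb' = {A,S}

Original NTs in T[0,5] deriving "bbaabb": ["A", "S"]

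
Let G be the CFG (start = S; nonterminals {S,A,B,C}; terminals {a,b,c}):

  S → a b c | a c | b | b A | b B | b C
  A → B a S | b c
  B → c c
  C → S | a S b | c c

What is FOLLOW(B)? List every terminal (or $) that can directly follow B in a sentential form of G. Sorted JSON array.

FIRST sets, iterate to fixpoint:
[1]
  A via A→b c: +{b}
  B via B→c c: +{c}
  C via C→a S b: +{a}
  C via C→c c: +{c}
  S via S→a b c: +{a}
  S via S→b: +{b}
  FIRST[S]={a,b}  FIRST[A]={b}  FIRST[B]={c}  FIRST[C]={a,c}
[2]
  A via A→B a S: +{c}
  C via C→S: +{b}
  FIRST[S]={a,b}  FIRST[A]={b,c}  FIRST[B]={c}  FIRST[C]={a,b,c}
[3] done
  FIRST[S]={a,b}  FIRST[A]={b,c}  FIRST[B]={c}  FIRST[C]={a,b,c}

Compute FOLLOW by fixpoint:
FOLLOW(S) := {$}
iter 1:
  A→B a S: FOLLOW(B) ⊇ FIRST(a) = {a}; new: +{a}
  C→a S b: FOLLOW(S) ⊇ FIRST(b) = {b}; new: +{b}
  S→b A: FOLLOW(A) ⊇ FOLLOW(S) ⊇ {$,b}; new: +{$,b}
  S→b B: FOLLOW(B) ⊇ FOLLOW(S) ⊇ {$,b}; new: +{$,b}
  S→b C: FOLLOW(C) ⊇ FOLLOW(S) ⊇ {$,b}; new: +{$,b}
  S: {$,b}  A: {$,b}  B: {$,a,b}  C: {$,b}
iter 2: (stable)
  S: {$,b}  A: {$,b}  B: {$,a,b}  C: {$,b}

FOLLOW(B) = ["$", "a", "b"]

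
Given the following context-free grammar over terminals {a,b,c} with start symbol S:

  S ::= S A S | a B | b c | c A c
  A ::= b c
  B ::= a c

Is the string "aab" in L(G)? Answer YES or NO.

CNF form of G:
  S -> S X3 | T0 T1 | T1 X4 | T2 B
  A -> T0 T1
  B -> T2 T1
  T0 -> b
  T1 -> c
  T2 -> a
  X3 -> A S
  X4 -> A T1

CYK table (by increasing span):
  T[0,0] 'a' = {T2}  orig:{}
  T[1,1] 'a' = {T2}  orig:{}
  T[2,2] 'b' = {T0}  orig:{}
  T[0,1] 'aa' = ∅
  T[1,2] 'ab' = ∅
  T[0,2] 'aab' = ∅

S ∉ T[0,2] ⇒ NO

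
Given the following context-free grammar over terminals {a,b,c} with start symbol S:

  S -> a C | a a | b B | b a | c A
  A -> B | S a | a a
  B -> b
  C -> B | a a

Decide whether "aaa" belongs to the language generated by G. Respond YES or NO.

CNF form of G:
  S -> T0 C | T0 T0 | T1 B | T1 T0 | T2 A
  A -> S T0 | T0 T0 | b
  B -> b
  C -> T0 T0 | b
  T0 -> a
  T1 -> b
  T2 -> c

Fill CYK table bottom-up:
  T[0,0] 'a' = {T0}  orig:{}
  T[1,1] 'a' = {T0}  orig:{}
  T[2,2] 'a' = {T0}  orig:{}
  T[0,1] 'aa' = {A,C,S}
  T[1,2] 'aa' = {A,C,S}
  T[0,2] 'aaa' = {A,S}

S ∈ T[0,2] ⇒ YES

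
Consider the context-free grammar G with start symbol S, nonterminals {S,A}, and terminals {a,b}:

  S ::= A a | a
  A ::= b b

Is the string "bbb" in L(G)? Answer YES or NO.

CNF form of G:
  S -> A T1 | a
  A -> T0 T0
  T0 -> b
  T1 -> a

CYK table (by increasing span):
  cell(0,0) b: {T0}  orig:{}
  cell(1,1) b: {T0}  orig:{}
  cell(2,2) b: {T0}  orig:{}
  cell(0,1) bb: {A}
  cell(1,2) bb: {A}
  cell(0,2) bbb: ∅

S ∉ T[0,2] ⇒ NO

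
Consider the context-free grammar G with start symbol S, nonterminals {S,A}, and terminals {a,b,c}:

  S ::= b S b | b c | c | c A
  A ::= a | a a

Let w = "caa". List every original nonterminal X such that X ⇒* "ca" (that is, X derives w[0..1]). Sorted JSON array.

Convert to CNF:
  S -> T1 T2 | T1 X3 | T2 A | c
  A -> T0 T0 | a
  T0 -> a
  T1 -> b
  T2 -> c
  X3 -> S T1

CYK fill (cells [i..j] with 0 ≤ i ≤ j ≤ 1 only):
  T[0,0] 'c' = {S,T2}  orig:{S}
  T[1,1] 'a' = {A,T0}  orig:{A}
  T[0,1] 'ca' = {S}

Original NTs in T[0,1] deriving "ca": ["S"]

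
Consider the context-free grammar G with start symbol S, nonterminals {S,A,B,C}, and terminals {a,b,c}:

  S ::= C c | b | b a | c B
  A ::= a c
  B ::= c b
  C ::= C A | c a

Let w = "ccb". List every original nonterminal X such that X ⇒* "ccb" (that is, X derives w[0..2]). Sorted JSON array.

CNF form of G:
  S -> C T1 | T1 B | T2 T0 | b
  A -> T0 T1
  B -> T1 T2
  C -> C A | T1 T0
  T0 -> a
  T1 -> c
  T2 -> b

CYK table (by increasing span) (cells [i..j] with 0 ≤ i ≤ j ≤ 2 only):
  cell(0,0) c: {T1}  orig:{}
  cell(1,1) c: {T1}  orig:{}
  cell(2,2) b: {S,T2}  orig:{S}
  cell(0,1) cc: ∅
  cell(1,2) cb: {B}
  cell(0,2) ccb: {S}

Original NTs in T[0,2] deriving "ccb": ["S"]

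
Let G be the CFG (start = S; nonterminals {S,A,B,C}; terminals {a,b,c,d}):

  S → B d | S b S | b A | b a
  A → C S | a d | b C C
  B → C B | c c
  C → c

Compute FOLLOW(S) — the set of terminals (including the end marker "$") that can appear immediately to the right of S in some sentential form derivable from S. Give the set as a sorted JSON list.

Compute FIRST by fixpoint:
pass 1:
  A via A→a d: +{a}
  A via A→b C C: +{b}
  B via B→c c: +{c}
  C via C→c: +{c}
  S via S→B d: +{c}
  S via S→b A: +{b}
  FIRST[S]={b,c}  FIRST[A]={a,b}  FIRST[B]={c}  FIRST[C]={c}
pass 2:
  A via A→C S: +{c}
  FIRST[S]={b,c}  FIRST[A]={a,b,c}  FIRST[B]={c}  FIRST[C]={c}
pass 3: (stable)
  FIRST[S]={b,c}  FIRST[A]={a,b,c}  FIRST[B]={c}  FIRST[C]={c}

Compute FOLLOW by fixpoint:
seed FOLLOW(S) with $
round 1:
  A→C S: FOLLOW(C) ⊇ FIRST(S) = {b,c}; new: +{b,c}
  S→B d: FOLLOW(B) ⊇ FIRST(d) = {d}; new: +{d}
  S→S b S: FOLLOW(S) ⊇ FIRST(b) = {b}; new: +{b}
  S→b A: FOLLOW(A) ⊇ FOLLOW(S) ⊇ {$,b}; new: +{$,b}
  FOLLOW[S]={$,b}  FOLLOW[A]={$,b}  FOLLOW[B]={d}  FOLLOW[C]={b,c}
round 2:
  A→b C C: FOLLOW(C) ⊇ FOLLOW(A) ⊇ {$,b}; new: +{$}
  FOLLOW[S]={$,b}  FOLLOW[A]={$,b}  FOLLOW[B]={d}  FOLLOW[C]={$,b,c}
round 3: (no change)
  FOLLOW[S]={$,b}  FOLLOW[A]={$,b}  FOLLOW[B]={d}  FOLLOW[C]={$,b,c}

FOLLOW(S) = ["$", "b"]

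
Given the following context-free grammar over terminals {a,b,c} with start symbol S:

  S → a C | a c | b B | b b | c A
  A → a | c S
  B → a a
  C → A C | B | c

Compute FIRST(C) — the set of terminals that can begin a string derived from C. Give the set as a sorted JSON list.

FIRST sets, iterate to fixpoint:
round 1:
  A via A→a: +{a}
  A via A→c S: +{c}
  B via B→a a: +{a}
  C via C→A C: +{a,c}
  S via S→a C: +{a}
  S via S→b B: +{b}
  S via S→c A: +{c}
  FIRST(S)={a,b,c}  FIRST(A)={a,c}  FIRST(B)={a}  FIRST(C)={a,c}
round 2: (stable)
  FIRST(S)={a,b,c}  FIRST(A)={a,c}  FIRST(B)={a}  FIRST(C)={a,c}

FIRST(C) = ["a", "c"]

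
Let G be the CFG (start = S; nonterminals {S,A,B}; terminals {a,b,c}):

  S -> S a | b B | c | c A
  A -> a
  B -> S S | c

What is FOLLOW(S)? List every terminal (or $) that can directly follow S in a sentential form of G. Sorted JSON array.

FIRST sets, iterate to fixpoint:
[1]
  A via A→a: +{a}
  B via B→c: +{c}
  S via S→b B: +{b}
  S via S→c: +{c}
  FIRST[S]={b,c}  FIRST[A]={a}  FIRST[B]={c}
[2]
  B via B→S S: +{b}
  FIRST[S]={b,c}  FIRST[A]={a}  FIRST[B]={b,c}
[3] (no change)
  FIRST[S]={b,c}  FIRST[A]={a}  FIRST[B]={b,c}

FOLLOW sets:
FOLLOW(S) := {$}
round 1:
  B→S S: FOLLOW(S) ⊇ FIRST(S) = {b,c}; new: +{b,c}
  S→S a: FOLLOW(S) ⊇ FIRST(a) = {a}; new: +{a}
  S→b B: FOLLOW(B) ⊇ FOLLOW(S) ⊇ {$,a,b,c}; new: +{$,a,b,c}
  S→c A: FOLLOW(A) ⊇ FOLLOW(S) ⊇ {$,a,b,c}; new: +{$,a,b,c}
  FOLLOW(S)={$,a,b,c}  FOLLOW(A)={$,a,b,c}  FOLLOW(B)={$,a,b,c}
round 2: done
  FOLLOW(S)={$,a,b,c}  FOLLOW(A)={$,a,b,c}  FOLLOW(B)={$,a,b,c}

FOLLOW(S) = ["$", "a", "b", "c"]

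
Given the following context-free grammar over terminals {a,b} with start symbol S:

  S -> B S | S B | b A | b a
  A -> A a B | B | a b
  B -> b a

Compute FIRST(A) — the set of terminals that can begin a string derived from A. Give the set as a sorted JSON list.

Compute FIRST by fixpoint:
[1]
  A via A→a b: +{a}
  B via B→b a: +{b}
  S via S→B S: +{b}
  FIRST(S)={b}  FIRST(A)={a}  FIRST(B)={b}
[2]
  A via A→B: +{b}
  FIRST(S)={b}  FIRST(A)={a,b}  FIRST(B)={b}
[3] (stable)
  FIRST(S)={b}  FIRST(A)={a,b}  FIRST(B)={b}

FIRST(A) = ["a", "b"]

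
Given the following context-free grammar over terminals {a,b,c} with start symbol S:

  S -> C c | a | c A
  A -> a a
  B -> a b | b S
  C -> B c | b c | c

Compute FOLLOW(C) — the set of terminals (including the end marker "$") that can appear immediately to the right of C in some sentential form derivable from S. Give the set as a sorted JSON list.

FIRST iteration:
round 1:
  A via A→a a: +{a}
  B via B→a b: +{a}
  B via B→b S: +{b}
  C via C→B c: +{a,b}
  C via C→c: +{c}
  S via S→C c: +{a,b,c}
  FIRST[S]={a,b,c}  FIRST[A]={a}  FIRST[B]={a,b}  FIRST[C]={a,b,c}
round 2: done
  FIRST[S]={a,b,c}  FIRST[A]={a}  FIRST[B]={a,b}  FIRST[C]={a,b,c}

Compute FOLLOW by fixpoint:
FOLLOW(S) := {$}
round 1:
  C→B c: FOLLOW(B) ⊇ FIRST(c) = {c}; new: +{c}
  S→C c: FOLLOW(C) ⊇ FIRST(c) = {c}; new: +{c}
  S→c A: FOLLOW(A) ⊇ FOLLOW(S) ⊇ {$}; new: +{$}
  FOLLOW[S]={$}  FOLLOW[A]={$}  FOLLOW[B]={c}  FOLLOW[C]={c}
round 2:
  B→b S: FOLLOW(S) ⊇ FOLLOW(B) ⊇ {c}; new: +{c}
  S→c A: FOLLOW(A) ⊇ FOLLOW(S) ⊇ {$,c}; new: +{c}
  FOLLOW[S]={$,c}  FOLLOW[A]={$,c}  FOLLOW[B]={c}  FOLLOW[C]={c}
round 3: (no change)
  FOLLOW[S]={$,c}  FOLLOW[A]={$,c}  FOLLOW[B]={c}  FOLLOW[C]={c}

FOLLOW(C) = ["c"]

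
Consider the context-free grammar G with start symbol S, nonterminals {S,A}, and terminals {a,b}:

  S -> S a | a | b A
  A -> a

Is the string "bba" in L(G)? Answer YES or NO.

CNF form of G:
  S -> S T0 | T1 A | a
  A -> a
  T0 -> a
  T1 -> b

Fill CYK table bottom-up:
  T[0,0] 'b' = {T1}  orig:{}
  T[1,1] 'b' = {T1}  orig:{}
  T[2,2] 'a' = {A,S,T0}  orig:{A,S}
  T[0,1] 'bb' = ∅
  T[1,2] 'ba' = {S}
  T[0,2] 'bba' = ∅

S ∉ T[0,2] ⇒ NO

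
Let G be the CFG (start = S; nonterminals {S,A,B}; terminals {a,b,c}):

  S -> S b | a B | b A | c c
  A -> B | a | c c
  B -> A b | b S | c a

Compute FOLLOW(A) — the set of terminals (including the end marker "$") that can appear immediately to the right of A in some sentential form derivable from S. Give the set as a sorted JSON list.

Compute FIRST by fixpoint:
iter 1:
  A via A→a: +{a}
  A via A→c c: +{c}
  B via B→A b: +{a,c}
  B via B→b S: +{b}
  S via S→a B: +{a}
  S via S→b A: +{b}
  S via S→c c: +{c}
  FIRST(S)={a,b,c}  FIRST(A)={a,c}  FIRST(B)={a,b,c}
iter 2:
  A via A→B: +{b}
  FIRST(S)={a,b,c}  FIRST(A)={a,b,c}  FIRST(B)={a,b,c}
iter 3: done
  FIRST(S)={a,b,c}  FIRST(A)={a,b,c}  FIRST(B)={a,b,c}

FOLLOW sets:
initialize: $ ∈ FOLLOW(S)
iter 1:
  B→A b: FOLLOW(A) ⊇ FIRST(b) = {b}; new: +{b}
  S→S b: FOLLOW(S) ⊇ FIRST(b) = {b}; new: +{b}
  S→a B: FOLLOW(B) ⊇ FOLLOW(S) ⊇ {$,b}; new: +{$,b}
  S→b A: FOLLOW(A) ⊇ FOLLOW(S) ⊇ {$,b}; new: +{$}
  FOLLOW(S)={$,b}  FOLLOW(A)={$,b}  FOLLOW(B)={$,b}
iter 2: — fixpoint
  FOLLOW(S)={$,b}  FOLLOW(A)={$,b}  FOLLOW(B)={$,b}

FOLLOW(A) = ["$", "b"]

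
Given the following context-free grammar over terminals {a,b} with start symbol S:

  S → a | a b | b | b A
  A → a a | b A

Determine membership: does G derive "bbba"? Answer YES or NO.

Convert to CNF:
  S -> T0 T1 | T1 A | a | b
  A -> T0 T0 | T1 A
  T0 -> a
  T1 -> b

CYK table (by increasing span):
  [0..0]={S,T1}  "b"  orig:{S}
  [1..1]={S,T1}  "b"  orig:{S}
  [2..2]={S,T1}  "b"  orig:{S}
  [3..3]={S,T0}  "a"  orig:{S}
  [0..1]=∅  "bb"
  [1..2]=∅  "bb"
  [2..3]=∅  "ba"
  [0..2]=∅  "bbb"
  [1..3]=∅  "bba"
  [0..3]=∅  "bbba"

S ∉ T[0,3] ⇒ NO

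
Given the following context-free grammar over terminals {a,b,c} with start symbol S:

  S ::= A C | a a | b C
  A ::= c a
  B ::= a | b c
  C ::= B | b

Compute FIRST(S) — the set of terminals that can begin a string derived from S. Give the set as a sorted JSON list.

Compute FIRST by fixpoint:
round 1:
  A via A→c a: +{c}
  B via B→a: +{a}
  B via B→b c: +{b}
  C via C→B: +{a,b}
  S via S→A C: +{c}
  S via S→a a: +{a}
  S via S→b C: +{b}
  FIRST(S)={a,b,c}  FIRST(A)={c}  FIRST(B)={a,b}  FIRST(C)={a,b}
round 2: (stable)
  FIRST(S)={a,b,c}  FIRST(A)={c}  FIRST(B)={a,b}  FIRST(C)={a,b}

FIRST(S) = ["a", "b", "c"]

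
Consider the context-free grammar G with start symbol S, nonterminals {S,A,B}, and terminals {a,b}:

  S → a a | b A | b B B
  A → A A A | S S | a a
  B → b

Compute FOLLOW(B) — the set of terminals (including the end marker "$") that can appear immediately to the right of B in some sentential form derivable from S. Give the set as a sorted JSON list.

FIRST iteration:
[1]
  A via A→a a: +{a}
  B via B→b: +{b}
  S via S→a a: +{a}
  S via S→b A: +{b}
  S: {a,b}  A: {a}  B: {b}
[2]
  A via A→S S: +{b}
  S: {a,b}  A: {a,b}  B: {b}
[3] — fixpoint
  S: {a,b}  A: {a,b}  B: {b}

FOLLOW sets:
seed FOLLOW(S) with $
[1]
  A→A A A: FOLLOW(A) ⊇ FIRST(A) = {a,b}; new: +{a,b}
  A→S S: FOLLOW(S) ⊇ FIRST(S) = {a,b}; new: +{a,b}
  S→b A: FOLLOW(A) ⊇ FOLLOW(S) ⊇ {$,a,b}; new: +{$}
  S→b B B: FOLLOW(B) ⊇ FIRST(B) = {b}; new: +{b}
  S→b B B: FOLLOW(B) ⊇ FOLLOW(S) ⊇ {$,a,b}; new: +{$,a}
  FOLLOW(S)={$,a,b}  FOLLOW(A)={$,a,b}  FOLLOW(B)={$,a,b}
[2] done
  FOLLOW(S)={$,a,b}  FOLLOW(A)={$,a,b}  FOLLOW(B)={$,a,b}

FOLLOW(B) = ["$", "a", "b"]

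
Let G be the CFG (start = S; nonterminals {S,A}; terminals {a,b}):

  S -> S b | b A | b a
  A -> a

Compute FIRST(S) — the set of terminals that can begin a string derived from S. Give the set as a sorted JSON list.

FIRST sets, iterate to fixpoint:
pass 1:
  A via A→a: +{a}
  S via S→b A: +{b}
  S: {b}  A: {a}
pass 2: (no change)
  S: {b}  A: {a}

FIRST(S) = ["b"]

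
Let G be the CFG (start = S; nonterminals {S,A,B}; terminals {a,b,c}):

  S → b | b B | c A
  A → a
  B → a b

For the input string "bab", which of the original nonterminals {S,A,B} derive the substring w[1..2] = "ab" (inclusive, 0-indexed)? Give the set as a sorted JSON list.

CNF form of G:
  S -> T1 B | T2 A | b
  A -> a
  B -> T0 T1
  T0 -> a
  T1 -> b
  T2 -> c

CYK fill — only the sub-triangle for w[1..2]:
  cell(1,1) a: {A,T0}  orig:{A}
  cell(2,2) b: {S,T1}  orig:{S}
  cell(1,2) ab: {B}

Original NTs in T[1,2] deriving "ab": ["B"]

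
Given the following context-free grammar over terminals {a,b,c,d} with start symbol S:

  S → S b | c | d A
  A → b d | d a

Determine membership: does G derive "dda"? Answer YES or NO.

Convert to CNF:
  S -> S T0 | T1 A | c
  A -> T0 T1 | T1 T2
  T0 -> b
  T1 -> d
  T2 -> a

Fill CYK table bottom-up:
  [0..0]={T1}  "d"  orig:{}
  [1..1]={T1}  "d"  orig:{}
  [2..2]={T2}  "a"  orig:{}
  [0..1]=∅  "dd"
  [1..2]={A}  "da"
  [0..2]={S}  "dda"

S ∈ T[0,2] ⇒ YES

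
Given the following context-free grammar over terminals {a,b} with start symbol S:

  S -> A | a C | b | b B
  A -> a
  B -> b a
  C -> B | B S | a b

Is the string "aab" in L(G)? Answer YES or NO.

CNF form of G:
  S -> T0 B | T1 C | a | b
  A -> a
  B -> T0 T1
  C -> B S | T0 T1 | T1 T0
  T0 -> b
  T1 -> a

CYK table (by increasing span):
  T[0,0] 'a' = {A,S,T1}  orig:{A,S}
  T[1,1] 'a' = {A,S,T1}  orig:{A,S}
  T[2,2] 'b' = {S,T0}  orig:{S}
  T[0,1] 'aa' = ∅
  T[1,2] 'ab' = {C}
  T[0,2] 'aab' = {S}

S ∈ T[0,2] ⇒ YES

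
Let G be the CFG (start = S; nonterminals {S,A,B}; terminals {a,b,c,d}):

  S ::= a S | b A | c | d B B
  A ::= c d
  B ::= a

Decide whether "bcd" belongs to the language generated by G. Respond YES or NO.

CNF form of G:
  S -> T1 X4 | T2 S | T3 A | c
  A -> T0 T1
  B -> a
  T0 -> c
  T1 -> d
  T2 -> a
  T3 -> b
  X4 -> B B

Fill CYK table bottom-up:
  T[0,0] 'b' = {T3}  orig:{}
  T[1,1] 'c' = {S,T0}  orig:{S}
  T[2,2] 'd' = {T1}  orig:{}
  T[0,1] 'bc' = ∅
  T[1,2] 'cd' = {A}
  T[0,2] 'bcd' = {S}

S ∈ T[0,2] ⇒ YES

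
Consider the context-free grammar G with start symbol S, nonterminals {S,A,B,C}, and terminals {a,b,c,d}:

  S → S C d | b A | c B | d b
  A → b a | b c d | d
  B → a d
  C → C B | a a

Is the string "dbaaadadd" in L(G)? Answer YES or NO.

CNF form of G:
  S -> S X5 | T0 A | T2 B | T3 T0
  A -> T0 T1 | T0 X4 | d
  B -> T1 T3
  C -> C B | T1 T1
  T0 -> b
  T1 -> a
  T2 -> c
  T3 -> d
  X4 -> T2 T3
  X5 -> C T3

CYK table (by increasing span):
  [0..0]={A,T3}  "d"  orig:{A}
  [1..1]={T0}  "b"  orig:{}
  [2..2]={T1}  "a"  orig:{}
  [3..3]={T1}  "a"  orig:{}
  [4..4]={T1}  "a"  orig:{}
  [5..5]={A,T3}  "d"  orig:{A}
  [6..6]={T1}  "a"  orig:{}
  [7..7]={A,T3}  "d"  orig:{A}
  [8..8]={A,T3}  "d"  orig:{A}
  [0..1]={S}  "db"
  [1..2]={A}  "ba"
  [2..3]={C}  "aa"
  [3..4]={C}  "aa"
  [4..5]={B}  "ad"
  [5..6]=∅  "da"
  [6..7]={B}  "ad"
  [7..8]=∅  "dd"
  [0..2]=∅  "dba"
  [1..3]=∅  "baa"
  [2..4]=∅  "aaa"
  [3..5]={X5}  "aad"  orig:{}
  [4..6]=∅  "ada"
  [5..7]=∅  "dad"
  [6..8]=∅  "add"
  [0..3]=∅  "dbaa"
  [1..4]=∅  "baaa"
  [2..5]={C}  "aaad"
  [3..6]=∅  "aada"
  [4..7]=∅  "adad"
  [5..8]=∅  "dadd"
  [0..4]=∅  "dbaaa"
  [1..5]=∅  "baaad"
  [2..6]=∅  "aaada"
  [3..7]=∅  "aadad"
  [4..8]=∅  "adadd"
  [0..5]=∅  "dbaaad"
  [1..6]=∅  "baaada"
  [2..7]={C}  "aaadad"
  [3..8]=∅  "aadadd"
  [0..6]=∅  "dbaaada"
  [1..7]=∅  "baaadad"
  [2..8]={X5}  "aaadadd"  orig:{}
  [0..7]=∅  "dbaaadad"
  [1..8]=∅  "baaadadd"
  [0..8]={S}  "dbaaadadd"

S ∈ T[0,8] ⇒ YES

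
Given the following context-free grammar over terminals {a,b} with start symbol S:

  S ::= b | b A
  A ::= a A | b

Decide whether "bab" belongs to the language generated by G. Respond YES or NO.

CNF form of G:
  S -> T1 A | b
  A -> T0 A | b
  T0 -> a
  T1 -> b

CYK table (by increasing span):
  [0..0]={A,S,T1}  "b"  orig:{A,S}
  [1..1]={T0}  "a"  orig:{}
  [2..2]={A,S,T1}  "b"  orig:{A,S}
  [0..1]=∅  "ba"
  [1..2]={A}  "ab"
  [0..2]={S}  "bab"

S ∈ T[0,2] ⇒ YES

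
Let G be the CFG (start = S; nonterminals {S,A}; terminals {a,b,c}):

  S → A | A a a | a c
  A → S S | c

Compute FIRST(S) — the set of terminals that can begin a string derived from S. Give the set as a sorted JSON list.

FIRST iteration:
[1]
  A via A→c: +{c}
  S via S→A: +{c}
  S via S→a c: +{a}
  FIRST[S]={a,c}  FIRST[A]={c}
[2]
  A via A→S S: +{a}
  FIRST[S]={a,c}  FIRST[A]={a,c}
[3] (stable)
  FIRST[S]={a,c}  FIRST[A]={a,c}

FIRST(S) = ["a", "c"]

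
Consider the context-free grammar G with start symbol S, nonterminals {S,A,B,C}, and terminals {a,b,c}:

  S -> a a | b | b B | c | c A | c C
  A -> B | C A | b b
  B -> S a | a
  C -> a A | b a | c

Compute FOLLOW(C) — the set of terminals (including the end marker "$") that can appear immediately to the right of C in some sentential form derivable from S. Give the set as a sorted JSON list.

Compute FIRST by fixpoint:
iter 1:
  A via A→b b: +{b}
  B via B→a: +{a}
  C via C→a A: +{a}
  C via C→b a: +{b}
  C via C→c: +{c}
  S via S→a a: +{a}
  S via S→b: +{b}
  S via S→c: +{c}
  FIRST[S]={a,b,c}  FIRST[A]={b}  FIRST[B]={a}  FIRST[C]={a,b,c}
iter 2:
  A via A→B: +{a}
  A via A→C A: +{c}
  B via B→S a: +{b,c}
  FIRST[S]={a,b,c}  FIRST[A]={a,b,c}  FIRST[B]={a,b,c}  FIRST[C]={a,b,c}
iter 3: (stable)
  FIRST[S]={a,b,c}  FIRST[A]={a,b,c}  FIRST[B]={a,b,c}  FIRST[C]={a,b,c}

Compute FOLLOW by fixpoint:
seed FOLLOW(S) with $
[1]
  A→C A: FOLLOW(C) ⊇ FIRST(A) = {a,b,c}; new: +{a,b,c}
  B→S a: FOLLOW(S) ⊇ FIRST(a) = {a}; new: +{a}
  C→a A: FOLLOW(A) ⊇ FOLLOW(C) ⊇ {a,b,c}; new: +{a,b,c}
  S→b B: FOLLOW(B) ⊇ FOLLOW(S) ⊇ {$,a}; new: +{$,a}
  S→c A: FOLLOW(A) ⊇ FOLLOW(S) ⊇ {$,a}; new: +{$}
  S→c C: FOLLOW(C) ⊇ FOLLOW(S) ⊇ {$,a}; new: +{$}
  FOLLOW(S)={$,a}  FOLLOW(A)={$,a,b,c}  FOLLOW(B)={$,a}  FOLLOW(C)={$,a,b,c}
[2]
  A→B: FOLLOW(B) ⊇ FOLLOW(A) ⊇ {$,a,b,c}; new: +{b,c}
  FOLLOW(S)={$,a}  FOLLOW(A)={$,a,b,c}  FOLLOW(B)={$,a,b,c}  FOLLOW(C)={$,a,b,c}
[3] done
  FOLLOW(S)={$,a}  FOLLOW(A)={$,a,b,c}  FOLLOW(B)={$,a,b,c}  FOLLOW(C)={$,a,b,c}

FOLLOW(C) = ["$", "a", "b", "c"]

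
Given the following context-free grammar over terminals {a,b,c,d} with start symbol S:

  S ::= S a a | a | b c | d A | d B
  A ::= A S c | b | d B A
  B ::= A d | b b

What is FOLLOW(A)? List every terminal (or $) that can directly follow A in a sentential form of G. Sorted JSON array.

FIRST sets, iterate to fixpoint:
[1]
  A via A→b: +{b}
  A via A→d B A: +{d}
  B via B→A d: +{b,d}
  S via S→a: +{a}
  S via S→b c: +{b}
  S via S→d A: +{d}
  S: {a,b,d}  A: {b,d}  B: {b,d}
[2] (stable)
  S: {a,b,d}  A: {b,d}  B: {b,d}

FOLLOW sets:
initialize: $ ∈ FOLLOW(S)
round 1:
  A→A S c: FOLLOW(A) ⊇ FIRST(S) = {a,b,d}; new: +{a,b,d}
  A→A S c: FOLLOW(S) ⊇ FIRST(c) = {c}; new: +{c}
  A→d B A: FOLLOW(B) ⊇ FIRST(A) = {b,d}; new: +{b,d}
  S→S a a: FOLLOW(S) ⊇ FIRST(a) = {a}; new: +{a}
  S→d A: FOLLOW(A) ⊇ FOLLOW(S) ⊇ {$,a,c}; new: +{$,c}
  S→d B: FOLLOW(B) ⊇ FOLLOW(S) ⊇ {$,a,c}; new: +{$,a,c}
  S: {$,a,c}  A: {$,a,b,c,d}  B: {$,a,b,c,d}
round 2: (no change)
  S: {$,a,c}  A: {$,a,b,c,d}  B: {$,a,b,c,d}

FOLLOW(A) = ["$", "a", "b", "c", "d"]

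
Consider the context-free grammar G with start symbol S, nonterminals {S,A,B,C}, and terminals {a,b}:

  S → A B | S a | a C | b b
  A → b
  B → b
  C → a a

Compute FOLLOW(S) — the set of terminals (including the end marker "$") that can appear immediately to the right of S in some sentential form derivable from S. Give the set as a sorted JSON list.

FIRST sets, iterate to fixpoint:
pass 1:
  A via A→b: +{b}
  B via B→b: +{b}
  C via C→a a: +{a}
  S via S→A B: +{b}
  S via S→a C: +{a}
  FIRST(S)={a,b}  FIRST(A)={b}  FIRST(B)={b}  FIRST(C)={a}
pass 2: done
  FIRST(S)={a,b}  FIRST(A)={b}  FIRST(B)={b}  FIRST(C)={a}

Compute FOLLOW by fixpoint:
initialize: $ ∈ FOLLOW(S)
pass 1:
  S→A B: FOLLOW(A) ⊇ FIRST(B) = {b}; new: +{b}
  S→A B: FOLLOW(B) ⊇ FOLLOW(S) ⊇ {$}; new: +{$}
  S→S a: FOLLOW(S) ⊇ FIRST(a) = {a}; new: +{a}
  S→a C: FOLLOW(C) ⊇ FOLLOW(S) ⊇ {$,a}; new: +{$,a}
  FOLLOW[S]={$,a}  FOLLOW[A]={b}  FOLLOW[B]={$}  FOLLOW[C]={$,a}
pass 2:
  S→A B: FOLLOW(B) ⊇ FOLLOW(S) ⊇ {$,a}; new: +{a}
  FOLLOW[S]={$,a}  FOLLOW[A]={b}  FOLLOW[B]={$,a}  FOLLOW[C]={$,a}
pass 3: done
  FOLLOW[S]={$,a}  FOLLOW[A]={b}  FOLLOW[B]={$,a}  FOLLOW[C]={$,a}

FOLLOW(S) = ["$", "a"]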